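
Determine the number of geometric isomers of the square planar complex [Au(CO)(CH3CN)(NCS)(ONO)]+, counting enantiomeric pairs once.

Working through the distinct placements yields 3 geometric isomers: (CH3CN/NCS trans, CO/ONO trans); (CH3CN/ONO trans, CO/NCS trans); (CH3CN/CO trans, NCS/ONO trans).

3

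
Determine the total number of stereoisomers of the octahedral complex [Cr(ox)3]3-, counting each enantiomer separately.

An octahedron has six vertices in three trans pairs; every non-trans pair is cis.
Each ox is bidentate and must span two cis positions.
Only one geometric arrangement is possible; it has no improper symmetry element, so it exists as a pair of enantiomers (2 stereoisomers).

2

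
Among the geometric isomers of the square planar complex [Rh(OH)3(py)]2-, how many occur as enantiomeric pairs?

0

A square has two trans pairs of vertices; adjacent vertices are cis.
Only one geometric arrangement is possible.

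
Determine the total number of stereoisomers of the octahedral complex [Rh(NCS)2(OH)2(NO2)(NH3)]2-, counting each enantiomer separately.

The six octahedral sites form three mutually perpendicular trans pairs.
The distinct arrangements are (6 in all): NCS trans, OH trans; NCS trans, OH cis; NCS cis, OH trans; NCS cis, OH cis (3 arrangements, 2 chiral).
Of these, 2 lack any improper symmetry element and so occur as enantiomeric pairs, giving 6 + 2 = 8 stereoisomers in total.

8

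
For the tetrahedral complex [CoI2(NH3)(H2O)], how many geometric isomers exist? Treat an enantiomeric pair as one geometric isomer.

In a tetrahedral complex all four positions are equivalent and every pair of ligands is adjacent — there is no cis/trans distinction.
Only one geometric arrangement is possible.

1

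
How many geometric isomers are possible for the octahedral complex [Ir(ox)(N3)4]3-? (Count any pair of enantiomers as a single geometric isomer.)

Each ox is bidentate and must span two cis positions.
Only one geometric arrangement is possible.

1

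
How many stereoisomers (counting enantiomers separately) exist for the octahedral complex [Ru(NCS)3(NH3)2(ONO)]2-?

Systematic placement gives 3 geometric isomers: NCS mer, NH3 cis; NCS mer, NH3 trans; NCS fac, NH3 cis.
Each arrangement has an internal mirror plane or centre of symmetry, so none is chiral.

3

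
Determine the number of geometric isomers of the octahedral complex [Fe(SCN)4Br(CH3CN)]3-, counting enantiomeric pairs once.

2

There are 2 geometric isomers: Br and CH3CN mutually trans; Br and CH3CN mutually cis.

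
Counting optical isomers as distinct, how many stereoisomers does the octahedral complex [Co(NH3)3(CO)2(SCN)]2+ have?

3

The distinct arrangements are (3 in all): NH3 mer, CO trans; NH3 fac, CO cis; NH3 mer, CO cis.
Each arrangement has an internal mirror plane or centre of symmetry, so none is chiral.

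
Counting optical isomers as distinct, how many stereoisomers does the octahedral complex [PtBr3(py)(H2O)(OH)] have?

The six octahedral sites form three mutually perpendicular trans pairs.
Systematic placement gives 4 geometric isomers: Br mer (3 arrangements); Br fac (chiral).
One of these lacks any improper symmetry element and so occurs as an enantiomeric pair, giving 4 + 1 = 5 stereoisomers in total.

5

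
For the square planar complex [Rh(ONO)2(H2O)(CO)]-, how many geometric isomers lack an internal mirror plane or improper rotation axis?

0

Working through the distinct placements yields 2 geometric isomers: ONO cis; ONO trans.
Each arrangement has an internal mirror plane or centre of symmetry, so none is chiral.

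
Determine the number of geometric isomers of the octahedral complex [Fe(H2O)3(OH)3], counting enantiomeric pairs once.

The distinct arrangements are (2 in all): H2O mer; H2O fac.

2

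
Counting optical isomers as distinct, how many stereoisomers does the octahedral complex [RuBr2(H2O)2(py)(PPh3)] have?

The distinct arrangements are (6 in all): Br trans, H2O trans; Br trans, H2O cis; Br cis, H2O cis (3 arrangements, 2 chiral); Br cis, H2O trans.
Of these, 2 lack any improper symmetry element and so occur as enantiomeric pairs, giving 6 + 2 = 8 stereoisomers in total.

8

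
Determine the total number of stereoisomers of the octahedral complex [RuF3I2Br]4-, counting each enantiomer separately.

The distinct arrangements are (3 in all): F mer, I trans; F fac, I cis; F mer, I cis.
Each arrangement has an internal mirror plane or centre of symmetry, so none is chiral.

3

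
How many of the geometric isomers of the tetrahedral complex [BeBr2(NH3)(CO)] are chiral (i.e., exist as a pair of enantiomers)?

Only one geometric arrangement is possible.

0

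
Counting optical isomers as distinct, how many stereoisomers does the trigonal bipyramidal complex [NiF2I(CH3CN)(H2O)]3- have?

10

Placing the ligands in turn and identifying arrangements related by rotation or reflection leaves 7 distinct geometric isomers.
Of these, 3 lack any improper symmetry element and so occur as enantiomeric pairs, giving 7 + 3 = 10 stereoisomers in total.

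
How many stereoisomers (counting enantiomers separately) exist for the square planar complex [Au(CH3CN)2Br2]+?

A square has two trans pairs of vertices; adjacent vertices are cis.
Systematic placement gives 2 geometric isomers: CH3CN cis; CH3CN trans.
Each arrangement has an internal mirror plane or centre of symmetry, so none is chiral.

2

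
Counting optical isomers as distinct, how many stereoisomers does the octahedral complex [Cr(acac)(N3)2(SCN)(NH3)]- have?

6

In an octahedral complex each vertex has one trans partner and four cis neighbours.
Each acac is bidentate and must span two cis positions.
The distinct arrangements are (4 in all): N3 trans; N3 cis (3 arrangements, 2 chiral).
Of these, 2 lack any improper symmetry element and so occur as enantiomeric pairs, giving 4 + 2 = 6 stereoisomers in total.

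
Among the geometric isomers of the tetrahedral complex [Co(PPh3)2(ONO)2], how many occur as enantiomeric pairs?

All four vertices of a tetrahedron are equivalent and mutually adjacent, so cis/trans isomerism cannot arise.
Only one geometric arrangement is possible.

0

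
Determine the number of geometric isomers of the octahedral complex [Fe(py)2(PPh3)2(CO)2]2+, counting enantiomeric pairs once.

Systematic placement gives 5 geometric isomers: py trans, PPh3 trans, CO trans; py cis, PPh3 cis, CO trans; py trans, PPh3 cis, CO cis; py cis, PPh3 cis, CO cis (chiral); py cis, PPh3 trans, CO cis.

5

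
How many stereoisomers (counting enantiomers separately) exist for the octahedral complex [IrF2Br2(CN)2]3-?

6

An octahedron has six vertices in three trans pairs; every non-trans pair is cis.
Systematic placement gives 5 geometric isomers: F trans, Br trans, CN trans; F cis, Br trans, CN cis; F trans, Br cis, CN cis; F cis, Br cis, CN cis (chiral); F cis, Br cis, CN trans.
One of these lacks any improper symmetry element and so occurs as an enantiomeric pair, giving 5 + 1 = 6 stereoisomers in total.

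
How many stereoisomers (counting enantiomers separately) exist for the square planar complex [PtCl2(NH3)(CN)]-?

In a square planar complex each vertex has one trans partner and two cis neighbours.
There are 2 geometric isomers: Cl cis; Cl trans.
Each arrangement has an internal mirror plane or centre of symmetry, so none is chiral.

2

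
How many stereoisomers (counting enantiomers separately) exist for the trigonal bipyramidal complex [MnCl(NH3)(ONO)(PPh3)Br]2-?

20

In a trigonal bipyramid the two axial positions differ from the three equatorial ones.
Systematic enumeration (placing each ligand type in turn and discarding arrangements equivalent by rotation or reflection) gives 10 geometric isomers.
Of these, 10 lack any improper symmetry element and so occur as enantiomeric pairs, giving 10 + 10 = 20 stereoisomers in total.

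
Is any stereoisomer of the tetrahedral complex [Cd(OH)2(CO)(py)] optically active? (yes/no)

All four vertices of a tetrahedron are equivalent and mutually adjacent, so cis/trans isomerism cannot arise.
Only one geometric arrangement is possible.

no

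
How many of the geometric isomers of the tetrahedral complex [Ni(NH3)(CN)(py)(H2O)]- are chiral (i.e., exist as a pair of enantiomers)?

In a tetrahedral complex all four positions are equivalent and every pair of ligands is adjacent — there is no cis/trans distinction.
Only one geometric arrangement is possible; it has no improper symmetry element, so it exists as a pair of enantiomers (2 stereoisomers).

1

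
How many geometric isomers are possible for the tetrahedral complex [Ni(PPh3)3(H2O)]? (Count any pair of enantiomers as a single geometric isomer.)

1

In a tetrahedral complex all four positions are equivalent and every pair of ligands is adjacent — there is no cis/trans distinction.
Only one geometric arrangement is possible.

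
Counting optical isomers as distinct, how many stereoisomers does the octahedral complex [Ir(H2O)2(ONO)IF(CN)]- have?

An octahedron has six vertices in three trans pairs; every non-trans pair is cis.
Systematic enumeration (placing each ligand type in turn and discarding arrangements equivalent by rotation or reflection) gives 9 geometric isomers.
Of these, 6 lack any improper symmetry element and so occur as enantiomeric pairs, giving 9 + 6 = 15 stereoisomers in total.

15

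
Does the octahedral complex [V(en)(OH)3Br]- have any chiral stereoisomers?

no

In an octahedral complex each vertex has one trans partner and four cis neighbours.
Each en is bidentate and must span two cis positions.
Systematic placement gives 2 geometric isomers: OH fac; OH mer.
Each arrangement has an internal mirror plane or centre of symmetry, so none is chiral.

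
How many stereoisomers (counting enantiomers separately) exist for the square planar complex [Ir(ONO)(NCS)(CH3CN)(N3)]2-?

Systematic placement gives 3 geometric isomers: (CH3CN/NCS trans, N3/ONO trans); (CH3CN/ONO trans, N3/NCS trans); (CH3CN/N3 trans, NCS/ONO trans).
Each arrangement has an internal mirror plane or centre of symmetry, so none is chiral.

3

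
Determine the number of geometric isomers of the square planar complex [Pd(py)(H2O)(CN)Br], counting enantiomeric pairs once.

3

A square has two trans pairs of vertices; adjacent vertices are cis.
There are 3 geometric isomers: (Br/H2O trans, CN/py trans); (Br/py trans, CN/H2O trans); (Br/CN trans, H2O/py trans).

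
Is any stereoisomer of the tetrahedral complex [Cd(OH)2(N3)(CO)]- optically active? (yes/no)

All four vertices of a tetrahedron are equivalent and mutually adjacent, so cis/trans isomerism cannot arise.
Only one geometric arrangement is possible.

no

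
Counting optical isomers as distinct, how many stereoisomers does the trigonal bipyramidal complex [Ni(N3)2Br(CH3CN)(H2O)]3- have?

Placing the ligands in turn and identifying arrangements related by rotation or reflection leaves 7 distinct geometric isomers.
Of these, 3 lack any improper symmetry element and so occur as enantiomeric pairs, giving 7 + 3 = 10 stereoisomers in total.

10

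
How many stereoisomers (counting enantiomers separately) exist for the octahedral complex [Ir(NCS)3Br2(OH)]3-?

There are 3 geometric isomers: NCS mer, Br trans; NCS fac, Br cis; NCS mer, Br cis.
Each arrangement has an internal mirror plane or centre of symmetry, so none is chiral.

3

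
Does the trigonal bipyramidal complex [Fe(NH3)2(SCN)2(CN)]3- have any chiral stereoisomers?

A trigonal bipyramid has two axial and three equatorial sites, which are chemically inequivalent.
Systematic enumeration (placing each ligand type in turn and discarding arrangements equivalent by rotation or reflection) gives 5 geometric isomers.
One of these lacks any improper symmetry element and so occurs as an enantiomeric pair, giving 5 + 1 = 6 stereoisomers in total.

yes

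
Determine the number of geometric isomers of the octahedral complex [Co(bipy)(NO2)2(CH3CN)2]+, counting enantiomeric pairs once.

3

In an octahedral complex each vertex has one trans partner and four cis neighbours.
Each bipy is bidentate and must span two cis positions.
The distinct arrangements are (3 in all): NO2 cis, CH3CN trans; NO2 cis, CH3CN cis (chiral); NO2 trans, CH3CN cis.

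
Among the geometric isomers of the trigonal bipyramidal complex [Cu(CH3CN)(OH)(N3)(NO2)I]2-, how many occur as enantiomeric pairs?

In a trigonal bipyramid the two axial positions differ from the three equatorial ones.
Systematic enumeration (placing each ligand type in turn and discarding arrangements equivalent by rotation or reflection) gives 10 geometric isomers.
Of these, 10 lack any improper symmetry element and so occur as enantiomeric pairs, giving 10 + 10 = 20 stereoisomers in total.

10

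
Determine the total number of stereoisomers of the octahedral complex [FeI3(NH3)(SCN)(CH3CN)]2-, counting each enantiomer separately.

5

Systematic placement gives 4 geometric isomers: I mer (3 arrangements); I fac (chiral).
One of these lacks any improper symmetry element and so occurs as an enantiomeric pair, giving 4 + 1 = 5 stereoisomers in total.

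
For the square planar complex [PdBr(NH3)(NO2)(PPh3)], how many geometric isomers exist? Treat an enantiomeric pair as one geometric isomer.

3

A square has two trans pairs of vertices; adjacent vertices are cis.
There are 3 geometric isomers: (Br/NO2 trans, NH3/PPh3 trans); (Br/PPh3 trans, NH3/NO2 trans); (Br/NH3 trans, NO2/PPh3 trans).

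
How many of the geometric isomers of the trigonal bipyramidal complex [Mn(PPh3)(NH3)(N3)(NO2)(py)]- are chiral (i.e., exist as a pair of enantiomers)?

In a trigonal bipyramid the two axial positions differ from the three equatorial ones.
Placing the ligands in turn and identifying arrangements related by rotation or reflection leaves 10 distinct geometric isomers.
Of these, 10 lack any improper symmetry element and so occur as enantiomeric pairs, giving 10 + 10 = 20 stereoisomers in total.

10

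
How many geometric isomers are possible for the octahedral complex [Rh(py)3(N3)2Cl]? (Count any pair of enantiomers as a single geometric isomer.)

An octahedron has six vertices in three trans pairs; every non-trans pair is cis.
Systematic placement gives 3 geometric isomers: py mer, N3 cis; py mer, N3 trans; py fac, N3 cis.

3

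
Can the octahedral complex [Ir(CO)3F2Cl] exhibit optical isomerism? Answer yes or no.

The six octahedral sites form three mutually perpendicular trans pairs.
Working through the distinct placements yields 3 geometric isomers: CO mer, F trans; CO mer, F cis; CO fac, F cis.
Each arrangement has an internal mirror plane or centre of symmetry, so none is chiral.

no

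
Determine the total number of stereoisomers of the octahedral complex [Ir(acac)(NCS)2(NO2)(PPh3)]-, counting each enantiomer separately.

6

An octahedron has six vertices in three trans pairs; every non-trans pair is cis.
Each acac is bidentate and must span two cis positions.
The distinct arrangements are (4 in all): NCS trans; NCS cis (3 arrangements, 2 chiral).
Of these, 2 lack any improper symmetry element and so occur as enantiomeric pairs, giving 4 + 2 = 6 stereoisomers in total.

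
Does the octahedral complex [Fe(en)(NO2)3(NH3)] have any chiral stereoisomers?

An octahedron has six vertices in three trans pairs; every non-trans pair is cis.
Each en is bidentate and must span two cis positions.
Systematic placement gives 2 geometric isomers: NO2 fac; NO2 mer.
Each arrangement has an internal mirror plane or centre of symmetry, so none is chiral.

no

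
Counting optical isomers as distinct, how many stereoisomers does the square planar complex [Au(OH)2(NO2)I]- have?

2

In a square planar complex each vertex has one trans partner and two cis neighbours.
There are 2 geometric isomers: OH cis; OH trans.
Each arrangement has an internal mirror plane or centre of symmetry, so none is chiral.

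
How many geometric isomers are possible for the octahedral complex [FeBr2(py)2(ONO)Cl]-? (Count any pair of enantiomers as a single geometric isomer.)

6

An octahedron has six vertices in three trans pairs; every non-trans pair is cis.
There are 6 geometric isomers: Br trans, py trans; Br trans, py cis; Br cis, py trans; Br cis, py cis (3 arrangements, 2 chiral).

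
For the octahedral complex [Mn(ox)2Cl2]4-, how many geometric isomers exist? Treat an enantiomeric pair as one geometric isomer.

2

In an octahedral complex each vertex has one trans partner and four cis neighbours.
Each ox is bidentate and must span two cis positions.
Systematic placement gives 2 geometric isomers: Cl trans; Cl cis (chiral).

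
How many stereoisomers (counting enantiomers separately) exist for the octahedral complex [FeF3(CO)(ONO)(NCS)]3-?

An octahedron has six vertices in three trans pairs; every non-trans pair is cis.
Working through the distinct placements yields 4 geometric isomers: F mer (3 arrangements); F fac (chiral).
One of these lacks any improper symmetry element and so occurs as an enantiomeric pair, giving 4 + 1 = 5 stereoisomers in total.

5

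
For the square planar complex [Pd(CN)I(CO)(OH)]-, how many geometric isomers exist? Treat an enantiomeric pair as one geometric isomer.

3

A square has two trans pairs of vertices; adjacent vertices are cis.
Systematic placement gives 3 geometric isomers: (CN/I trans, CO/OH trans); (CN/OH trans, CO/I trans); (CN/CO trans, I/OH trans).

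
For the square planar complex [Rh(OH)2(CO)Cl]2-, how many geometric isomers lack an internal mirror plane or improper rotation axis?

A square has two trans pairs of vertices; adjacent vertices are cis.
The distinct arrangements are (2 in all): OH cis; OH trans.
Each arrangement has an internal mirror plane or centre of symmetry, so none is chiral.

0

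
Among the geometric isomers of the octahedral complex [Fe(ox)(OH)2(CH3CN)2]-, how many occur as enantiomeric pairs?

1

The six octahedral sites form three mutually perpendicular trans pairs.
Each ox is bidentate and must span two cis positions.
There are 3 geometric isomers: OH cis, CH3CN trans; OH cis, CH3CN cis (chiral); OH trans, CH3CN cis.
One of these lacks any improper symmetry element and so occurs as an enantiomeric pair, giving 3 + 1 = 4 stereoisomers in total.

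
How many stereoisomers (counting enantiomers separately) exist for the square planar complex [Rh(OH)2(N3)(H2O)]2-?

2

In a square planar complex each vertex has one trans partner and two cis neighbours.
The distinct arrangements are (2 in all): OH cis; OH trans.
Each arrangement has an internal mirror plane or centre of symmetry, so none is chiral.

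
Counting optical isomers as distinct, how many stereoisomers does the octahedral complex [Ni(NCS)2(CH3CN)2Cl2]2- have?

6

In an octahedral complex each vertex has one trans partner and four cis neighbours.
The distinct arrangements are (5 in all): NCS trans, CH3CN trans, Cl trans; NCS cis, CH3CN trans, Cl cis; NCS trans, CH3CN cis, Cl cis; NCS cis, CH3CN cis, Cl cis (chiral); NCS cis, CH3CN cis, Cl trans.
One of these lacks any improper symmetry element and so occurs as an enantiomeric pair, giving 5 + 1 = 6 stereoisomers in total.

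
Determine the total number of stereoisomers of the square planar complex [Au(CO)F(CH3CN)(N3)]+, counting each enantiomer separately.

3

In a square planar complex each vertex has one trans partner and two cis neighbours.
The distinct arrangements are (3 in all): (CH3CN/F trans, CO/N3 trans); (CH3CN/N3 trans, CO/F trans); (CH3CN/CO trans, F/N3 trans).
Each arrangement has an internal mirror plane or centre of symmetry, so none is chiral.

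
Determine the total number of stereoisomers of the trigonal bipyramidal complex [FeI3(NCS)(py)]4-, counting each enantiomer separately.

4

A trigonal bipyramid has two axial and three equatorial sites, which are chemically inequivalent.
Working through the distinct placements yields 4 geometric isomers: NCS equatorial, py equatorial; NCS axial, py equatorial; NCS equatorial, py axial; NCS axial, py axial.
Each arrangement has an internal mirror plane or centre of symmetry, so none is chiral.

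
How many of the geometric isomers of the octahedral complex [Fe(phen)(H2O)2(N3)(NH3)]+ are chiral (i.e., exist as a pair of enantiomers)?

2

An octahedron has six vertices in three trans pairs; every non-trans pair is cis.
Each phen is bidentate and must span two cis positions.
There are 4 geometric isomers: H2O trans; H2O cis (3 arrangements, 2 chiral).
Of these, 2 lack any improper symmetry element and so occur as enantiomeric pairs, giving 4 + 2 = 6 stereoisomers in total.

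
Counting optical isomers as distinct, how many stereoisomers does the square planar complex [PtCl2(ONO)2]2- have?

2

A square has two trans pairs of vertices; adjacent vertices are cis.
Working through the distinct placements yields 2 geometric isomers: Cl cis; Cl trans.
Each arrangement has an internal mirror plane or centre of symmetry, so none is chiral.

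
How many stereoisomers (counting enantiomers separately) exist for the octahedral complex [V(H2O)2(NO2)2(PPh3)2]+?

The six octahedral sites form three mutually perpendicular trans pairs.
The distinct arrangements are (5 in all): H2O trans, NO2 trans, PPh3 trans; H2O trans, NO2 cis, PPh3 cis; H2O cis, NO2 cis, PPh3 trans; H2O cis, NO2 cis, PPh3 cis (chiral); H2O cis, NO2 trans, PPh3 cis.
One of these lacks any improper symmetry element and so occurs as an enantiomeric pair, giving 5 + 1 = 6 stereoisomers in total.

6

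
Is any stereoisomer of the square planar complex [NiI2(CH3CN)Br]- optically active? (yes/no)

There are 2 geometric isomers: I cis; I trans.
Each arrangement has an internal mirror plane or centre of symmetry, so none is chiral.

no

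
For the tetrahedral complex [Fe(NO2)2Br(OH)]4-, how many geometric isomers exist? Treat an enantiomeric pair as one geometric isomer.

In a tetrahedral complex all four positions are equivalent and every pair of ligands is adjacent — there is no cis/trans distinction.
Only one geometric arrangement is possible.

1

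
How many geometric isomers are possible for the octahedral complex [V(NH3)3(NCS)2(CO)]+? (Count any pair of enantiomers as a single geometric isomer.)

An octahedron has six vertices in three trans pairs; every non-trans pair is cis.
There are 3 geometric isomers: NH3 mer, NCS cis; NH3 mer, NCS trans; NH3 fac, NCS cis.

3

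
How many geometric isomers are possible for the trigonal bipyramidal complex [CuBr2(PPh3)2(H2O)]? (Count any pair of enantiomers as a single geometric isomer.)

5

In a trigonal bipyramid the two axial positions differ from the three equatorial ones.
Exhaustive case analysis gives 5 geometric isomers.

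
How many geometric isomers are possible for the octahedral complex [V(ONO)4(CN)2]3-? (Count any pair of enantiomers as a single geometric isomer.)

Systematic placement gives 2 geometric isomers: CN trans; CN cis.

2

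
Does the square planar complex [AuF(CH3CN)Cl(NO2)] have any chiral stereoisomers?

no

The distinct arrangements are (3 in all): (CH3CN/F trans, Cl/NO2 trans); (CH3CN/NO2 trans, Cl/F trans); (CH3CN/Cl trans, F/NO2 trans).
Each arrangement has an internal mirror plane or centre of symmetry, so none is chiral.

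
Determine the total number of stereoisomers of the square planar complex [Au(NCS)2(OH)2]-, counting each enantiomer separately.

In a square planar complex each vertex has one trans partner and two cis neighbours.
Working through the distinct placements yields 2 geometric isomers: NCS cis; NCS trans.
Each arrangement has an internal mirror plane or centre of symmetry, so none is chiral.

2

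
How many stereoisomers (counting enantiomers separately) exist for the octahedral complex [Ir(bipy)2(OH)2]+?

The six octahedral sites form three mutually perpendicular trans pairs.
Each bipy is bidentate and must span two cis positions.
Working through the distinct placements yields 2 geometric isomers: OH trans; OH cis (chiral).
One of these lacks any improper symmetry element and so occurs as an enantiomeric pair, giving 2 + 1 = 3 stereoisomers in total.

3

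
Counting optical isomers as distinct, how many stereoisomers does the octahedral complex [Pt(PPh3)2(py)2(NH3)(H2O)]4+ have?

An octahedron has six vertices in three trans pairs; every non-trans pair is cis.
There are 6 geometric isomers: PPh3 trans, py trans; PPh3 cis, py cis (3 arrangements, 2 chiral); PPh3 cis, py trans; PPh3 trans, py cis.
Of these, 2 lack any improper symmetry element and so occur as enantiomeric pairs, giving 6 + 2 = 8 stereoisomers in total.

8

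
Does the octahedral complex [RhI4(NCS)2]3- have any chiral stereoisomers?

The six octahedral sites form three mutually perpendicular trans pairs.
Systematic placement gives 2 geometric isomers: NCS trans; NCS cis.
Each arrangement has an internal mirror plane or centre of symmetry, so none is chiral.

no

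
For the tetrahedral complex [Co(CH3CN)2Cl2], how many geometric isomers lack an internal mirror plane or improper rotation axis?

In a tetrahedral complex all four positions are equivalent and every pair of ligands is adjacent — there is no cis/trans distinction.
Only one geometric arrangement is possible.

0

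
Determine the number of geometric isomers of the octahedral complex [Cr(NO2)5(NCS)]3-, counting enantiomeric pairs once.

An octahedron has six vertices in three trans pairs; every non-trans pair is cis.
Only one geometric arrangement is possible.

1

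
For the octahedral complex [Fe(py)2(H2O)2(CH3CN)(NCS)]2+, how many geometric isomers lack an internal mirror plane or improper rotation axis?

2

The distinct arrangements are (6 in all): py trans, H2O cis; py cis, H2O cis (3 arrangements, 2 chiral); py trans, H2O trans; py cis, H2O trans.
Of these, 2 lack any improper symmetry element and so occur as enantiomeric pairs, giving 6 + 2 = 8 stereoisomers in total.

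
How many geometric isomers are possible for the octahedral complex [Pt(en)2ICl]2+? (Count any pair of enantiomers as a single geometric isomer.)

2

Each en is bidentate and must span two cis positions.
Systematic placement gives 2 geometric isomers: I and Cl mutually trans; I and Cl mutually cis (chiral).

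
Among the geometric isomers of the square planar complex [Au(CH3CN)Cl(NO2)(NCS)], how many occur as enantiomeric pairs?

A square has two trans pairs of vertices; adjacent vertices are cis.
Systematic placement gives 3 geometric isomers: (CH3CN/NCS trans, Cl/NO2 trans); (CH3CN/NO2 trans, Cl/NCS trans); (CH3CN/Cl trans, NCS/NO2 trans).
Each arrangement has an internal mirror plane or centre of symmetry, so none is chiral.

0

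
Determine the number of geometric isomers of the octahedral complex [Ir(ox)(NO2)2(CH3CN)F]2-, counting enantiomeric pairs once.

4

In an octahedral complex each vertex has one trans partner and four cis neighbours.
Each ox is bidentate and must span two cis positions.
Systematic placement gives 4 geometric isomers: NO2 cis (3 arrangements, 2 chiral); NO2 trans.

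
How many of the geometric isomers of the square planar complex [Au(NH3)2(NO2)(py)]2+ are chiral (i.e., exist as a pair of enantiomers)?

A square has two trans pairs of vertices; adjacent vertices are cis.
Systematic placement gives 2 geometric isomers: NH3 cis; NH3 trans.
Each arrangement has an internal mirror plane or centre of symmetry, so none is chiral.

0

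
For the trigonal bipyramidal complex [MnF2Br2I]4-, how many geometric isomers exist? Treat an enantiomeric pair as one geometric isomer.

A trigonal bipyramid has two axial and three equatorial sites, which are chemically inequivalent.
Exhaustive case analysis gives 5 geometric isomers.

5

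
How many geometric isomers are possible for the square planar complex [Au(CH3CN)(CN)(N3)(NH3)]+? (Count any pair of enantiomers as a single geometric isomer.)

The distinct arrangements are (3 in all): (CH3CN/N3 trans, CN/NH3 trans); (CH3CN/NH3 trans, CN/N3 trans); (CH3CN/CN trans, N3/NH3 trans).

3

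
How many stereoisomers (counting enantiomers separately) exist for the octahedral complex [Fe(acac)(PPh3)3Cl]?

2

Each acac is bidentate and must span two cis positions.
Working through the distinct placements yields 2 geometric isomers: PPh3 fac; PPh3 mer.
Each arrangement has an internal mirror plane or centre of symmetry, so none is chiral.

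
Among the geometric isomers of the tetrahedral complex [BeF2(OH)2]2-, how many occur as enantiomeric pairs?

0

In a tetrahedral complex all four positions are equivalent and every pair of ligands is adjacent — there is no cis/trans distinction.
Only one geometric arrangement is possible.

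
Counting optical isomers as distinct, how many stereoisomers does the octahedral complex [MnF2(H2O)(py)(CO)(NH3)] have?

An octahedron has six vertices in three trans pairs; every non-trans pair is cis.
Systematic enumeration (placing each ligand type in turn and discarding arrangements equivalent by rotation or reflection) gives 9 geometric isomers.
Of these, 6 lack any improper symmetry element and so occur as enantiomeric pairs, giving 9 + 6 = 15 stereoisomers in total.

15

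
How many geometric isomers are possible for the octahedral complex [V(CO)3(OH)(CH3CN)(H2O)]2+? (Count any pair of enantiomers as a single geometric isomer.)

4

In an octahedral complex each vertex has one trans partner and four cis neighbours.
Working through the distinct placements yields 4 geometric isomers: CO mer (3 arrangements); CO fac (chiral).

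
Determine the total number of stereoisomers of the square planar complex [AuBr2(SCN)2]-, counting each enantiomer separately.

2

A square has two trans pairs of vertices; adjacent vertices are cis.
There are 2 geometric isomers: Br cis; Br trans.
Each arrangement has an internal mirror plane or centre of symmetry, so none is chiral.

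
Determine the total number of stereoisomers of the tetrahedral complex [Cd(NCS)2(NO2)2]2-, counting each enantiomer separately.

Only one geometric arrangement is possible.

1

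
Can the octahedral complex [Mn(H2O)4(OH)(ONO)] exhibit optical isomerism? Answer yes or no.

An octahedron has six vertices in three trans pairs; every non-trans pair is cis.
Working through the distinct placements yields 2 geometric isomers: OH and ONO mutually trans; OH and ONO mutually cis.
Each arrangement has an internal mirror plane or centre of symmetry, so none is chiral.

no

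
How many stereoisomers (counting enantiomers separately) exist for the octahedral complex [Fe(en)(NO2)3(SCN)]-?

2

In an octahedral complex each vertex has one trans partner and four cis neighbours.
Each en is bidentate and must span two cis positions.
There are 2 geometric isomers: NO2 mer; NO2 fac.
Each arrangement has an internal mirror plane or centre of symmetry, so none is chiral.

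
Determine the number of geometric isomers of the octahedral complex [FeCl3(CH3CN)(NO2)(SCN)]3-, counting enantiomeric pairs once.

The six octahedral sites form three mutually perpendicular trans pairs.
Working through the distinct placements yields 4 geometric isomers: Cl mer (3 arrangements); Cl fac (chiral).

4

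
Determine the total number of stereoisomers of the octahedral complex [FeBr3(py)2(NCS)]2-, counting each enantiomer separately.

An octahedron has six vertices in three trans pairs; every non-trans pair is cis.
Systematic placement gives 3 geometric isomers: Br mer, py trans; Br mer, py cis; Br fac, py cis.
Each arrangement has an internal mirror plane or centre of symmetry, so none is chiral.

3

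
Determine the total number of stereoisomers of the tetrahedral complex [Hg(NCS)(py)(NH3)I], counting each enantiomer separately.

2

In a tetrahedral complex all four positions are equivalent and every pair of ligands is adjacent — there is no cis/trans distinction.
Only one geometric arrangement is possible; it has no improper symmetry element, so it exists as a pair of enantiomers (2 stereoisomers).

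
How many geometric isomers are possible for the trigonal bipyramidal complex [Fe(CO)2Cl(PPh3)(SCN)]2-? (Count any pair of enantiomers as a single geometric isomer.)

In a trigonal bipyramid the two axial positions differ from the three equatorial ones.
Systematic enumeration (placing each ligand type in turn and discarding arrangements equivalent by rotation or reflection) gives 7 geometric isomers.

7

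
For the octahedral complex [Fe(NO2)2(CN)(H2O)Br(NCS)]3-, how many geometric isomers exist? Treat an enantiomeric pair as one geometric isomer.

In an octahedral complex each vertex has one trans partner and four cis neighbours.
Placing the ligands in turn and identifying arrangements related by rotation or reflection leaves 9 distinct geometric isomers.

9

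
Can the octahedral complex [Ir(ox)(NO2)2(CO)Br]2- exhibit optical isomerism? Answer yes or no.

yes

An octahedron has six vertices in three trans pairs; every non-trans pair is cis.
Each ox is bidentate and must span two cis positions.
The distinct arrangements are (4 in all): NO2 cis (3 arrangements, 2 chiral); NO2 trans.
Of these, 2 lack any improper symmetry element and so occur as enantiomeric pairs, giving 4 + 2 = 6 stereoisomers in total.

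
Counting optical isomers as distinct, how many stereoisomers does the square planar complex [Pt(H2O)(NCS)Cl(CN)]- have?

In a square planar complex each vertex has one trans partner and two cis neighbours.
Systematic placement gives 3 geometric isomers: (CN/H2O trans, Cl/NCS trans); (CN/NCS trans, Cl/H2O trans); (CN/Cl trans, H2O/NCS trans).
Each arrangement has an internal mirror plane or centre of symmetry, so none is chiral.

3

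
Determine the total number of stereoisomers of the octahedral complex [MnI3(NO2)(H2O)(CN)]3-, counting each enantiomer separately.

5

The distinct arrangements are (4 in all): I mer (3 arrangements); I fac (chiral).
One of these lacks any improper symmetry element and so occurs as an enantiomeric pair, giving 4 + 1 = 5 stereoisomers in total.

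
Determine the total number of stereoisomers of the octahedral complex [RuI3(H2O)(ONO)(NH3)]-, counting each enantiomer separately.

Systematic placement gives 4 geometric isomers: I mer (3 arrangements); I fac (chiral).
One of these lacks any improper symmetry element and so occurs as an enantiomeric pair, giving 4 + 1 = 5 stereoisomers in total.

5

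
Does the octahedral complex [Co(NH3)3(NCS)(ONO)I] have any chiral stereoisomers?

The six octahedral sites form three mutually perpendicular trans pairs.
There are 4 geometric isomers: NH3 mer (3 arrangements); NH3 fac (chiral).
One of these lacks any improper symmetry element and so occurs as an enantiomeric pair, giving 4 + 1 = 5 stereoisomers in total.

yes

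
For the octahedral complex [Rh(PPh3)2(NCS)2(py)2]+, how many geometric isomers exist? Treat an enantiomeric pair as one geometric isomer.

5

An octahedron has six vertices in three trans pairs; every non-trans pair is cis.
The distinct arrangements are (5 in all): PPh3 trans, NCS trans, py trans; PPh3 cis, NCS trans, py cis; PPh3 cis, NCS cis, py trans; PPh3 cis, NCS cis, py cis (chiral); PPh3 trans, NCS cis, py cis.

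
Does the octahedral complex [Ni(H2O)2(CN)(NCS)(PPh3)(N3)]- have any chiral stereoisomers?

In an octahedral complex each vertex has one trans partner and four cis neighbours.
Systematic enumeration (placing each ligand type in turn and discarding arrangements equivalent by rotation or reflection) gives 9 geometric isomers.
Of these, 6 lack any improper symmetry element and so occur as enantiomeric pairs, giving 9 + 6 = 15 stereoisomers in total.

yes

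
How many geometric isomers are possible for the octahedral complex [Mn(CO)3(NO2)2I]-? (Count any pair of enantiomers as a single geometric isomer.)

3

There are 3 geometric isomers: CO mer, NO2 trans; CO mer, NO2 cis; CO fac, NO2 cis.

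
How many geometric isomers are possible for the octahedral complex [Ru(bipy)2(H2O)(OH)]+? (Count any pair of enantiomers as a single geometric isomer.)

The six octahedral sites form three mutually perpendicular trans pairs.
Each bipy is bidentate and must span two cis positions.
The distinct arrangements are (2 in all): H2O and OH mutually trans; H2O and OH mutually cis (chiral).

2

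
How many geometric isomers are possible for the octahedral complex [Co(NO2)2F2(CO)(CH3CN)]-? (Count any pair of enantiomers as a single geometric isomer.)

Systematic placement gives 6 geometric isomers: NO2 trans, F trans; NO2 cis, F cis (3 arrangements, 2 chiral); NO2 trans, F cis; NO2 cis, F trans.

6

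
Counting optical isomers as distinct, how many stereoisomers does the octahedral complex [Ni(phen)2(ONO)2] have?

The six octahedral sites form three mutually perpendicular trans pairs.
Each phen is bidentate and must span two cis positions.
The distinct arrangements are (2 in all): ONO trans; ONO cis (chiral).
One of these lacks any improper symmetry element and so occurs as an enantiomeric pair, giving 2 + 1 = 3 stereoisomers in total.

3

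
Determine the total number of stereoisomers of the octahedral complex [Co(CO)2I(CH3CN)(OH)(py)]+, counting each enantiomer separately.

15

Systematic enumeration (placing each ligand type in turn and discarding arrangements equivalent by rotation or reflection) gives 9 geometric isomers.
Of these, 6 lack any improper symmetry element and so occur as enantiomeric pairs, giving 9 + 6 = 15 stereoisomers in total.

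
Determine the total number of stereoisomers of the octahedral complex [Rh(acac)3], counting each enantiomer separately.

2

The six octahedral sites form three mutually perpendicular trans pairs.
Each acac is bidentate and must span two cis positions.
Only one geometric arrangement is possible; it has no improper symmetry element, so it exists as a pair of enantiomers (2 stereoisomers).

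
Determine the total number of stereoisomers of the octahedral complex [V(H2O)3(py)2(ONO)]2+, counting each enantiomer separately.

3

An octahedron has six vertices in three trans pairs; every non-trans pair is cis.
Working through the distinct placements yields 3 geometric isomers: H2O mer, py trans; H2O mer, py cis; H2O fac, py cis.
Each arrangement has an internal mirror plane or centre of symmetry, so none is chiral.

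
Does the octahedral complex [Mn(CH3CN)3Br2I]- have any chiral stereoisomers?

The six octahedral sites form three mutually perpendicular trans pairs.
The distinct arrangements are (3 in all): CH3CN mer, Br trans; CH3CN fac, Br cis; CH3CN mer, Br cis.
Each arrangement has an internal mirror plane or centre of symmetry, so none is chiral.

no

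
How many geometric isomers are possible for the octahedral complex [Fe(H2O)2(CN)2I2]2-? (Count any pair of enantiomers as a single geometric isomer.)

5

The six octahedral sites form three mutually perpendicular trans pairs.
Systematic placement gives 5 geometric isomers: H2O trans, CN trans, I trans; H2O cis, CN trans, I cis; H2O cis, CN cis, I trans; H2O cis, CN cis, I cis (chiral); H2O trans, CN cis, I cis.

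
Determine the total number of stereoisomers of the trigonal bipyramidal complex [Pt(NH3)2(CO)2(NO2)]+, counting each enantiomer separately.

A trigonal bipyramid has two axial and three equatorial sites, which are chemically inequivalent.
Placing the ligands in turn and identifying arrangements related by rotation or reflection leaves 5 distinct geometric isomers.
One of these lacks any improper symmetry element and so occurs as an enantiomeric pair, giving 5 + 1 = 6 stereoisomers in total.

6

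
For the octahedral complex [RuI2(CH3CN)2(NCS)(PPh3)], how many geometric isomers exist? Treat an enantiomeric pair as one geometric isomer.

6

An octahedron has six vertices in three trans pairs; every non-trans pair is cis.
There are 6 geometric isomers: I trans, CH3CN trans; I cis, CH3CN trans; I cis, CH3CN cis (3 arrangements, 2 chiral); I trans, CH3CN cis.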